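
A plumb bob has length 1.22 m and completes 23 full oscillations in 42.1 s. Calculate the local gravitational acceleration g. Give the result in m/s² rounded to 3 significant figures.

14.4 m/s²

T = 42.1/23 = 1.830 s.
From T = 2π√(L/g), g = 4π²L/T² = 4π² × 1.22/1.830² = 14.4 m/s².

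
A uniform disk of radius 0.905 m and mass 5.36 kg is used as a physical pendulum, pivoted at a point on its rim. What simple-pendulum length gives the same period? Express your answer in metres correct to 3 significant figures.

The equivalent simple-pendulum length is L_eq = I/(md), where I is about the pivot and d = 0.9050 m.
I_cm = ½mR² = 2.195 kg·m², so I = I_cm + md² = 2.195 + 4.390 = 6.585 kg·m².
L_eq = 6.585/(5.36 × 0.9050) = 1.36 m.

1.36 m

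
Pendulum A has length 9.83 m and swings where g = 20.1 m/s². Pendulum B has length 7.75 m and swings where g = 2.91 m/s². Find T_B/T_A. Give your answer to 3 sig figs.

T = 2π√(L/g), so T_B/T_A = √((L_B/g_B)/(L_A/g_A)) = √((7.75/2.91)/(9.83/20.1)) = 2.33.

2.33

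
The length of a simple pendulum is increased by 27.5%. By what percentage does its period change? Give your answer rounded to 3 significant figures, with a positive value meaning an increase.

T ∝ √L, so T'/T = √(1.275) = 1.129.
Percentage change in T = (1.129 − 1) × 100% = 12.9%.

12.9%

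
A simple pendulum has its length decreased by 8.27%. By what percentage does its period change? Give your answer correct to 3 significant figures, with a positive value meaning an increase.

T ∝ √L, so T'/T = √(0.9173) = 0.9578.
Percentage change in T = (0.9578 − 1) × 100% = -4.22%.

-4.22%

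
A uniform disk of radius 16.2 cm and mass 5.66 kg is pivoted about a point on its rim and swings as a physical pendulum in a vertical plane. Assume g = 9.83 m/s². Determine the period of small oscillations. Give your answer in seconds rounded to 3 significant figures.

I_cm = ½mr² = 0.07427 kg·m². The pivot is at distance d = 0.162 m from the centre of mass.
By the parallel-axis theorem, I = I_cm + md² = 0.07427 + 0.1485 = 0.2228 kg·m².
T = 2π√(I/(mgd)) = 2π√(0.2228/(5.66 × 9.83 × 0.162)) = 0.988 s.

0.988 s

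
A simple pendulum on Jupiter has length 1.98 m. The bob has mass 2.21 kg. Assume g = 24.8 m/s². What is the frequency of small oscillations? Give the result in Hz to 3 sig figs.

0.563 Hz

T = 2π√(L/g) = 2π√(1.98/24.8) = 1.775 s, so f = 1/T = 0.563 Hz.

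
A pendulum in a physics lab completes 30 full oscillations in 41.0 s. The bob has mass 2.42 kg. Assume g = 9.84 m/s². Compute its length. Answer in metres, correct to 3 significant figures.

T = 41.0/30 = 1.367 s.
From T = 2π√(L/g), L = gT²/(4π²) = 9.84 × 1.367²/(4π²) = 0.466 m.

0.466 m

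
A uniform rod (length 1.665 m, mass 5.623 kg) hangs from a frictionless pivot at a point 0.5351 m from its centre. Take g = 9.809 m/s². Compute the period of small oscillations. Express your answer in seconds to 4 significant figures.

For a physical pendulum T = 2π√(I/(mgd)), with d = 0.53510 m from pivot to centre of mass.
I_cm = mL²/12 = 5.623 × 1.665²/12 = 1.2990 kg·m²; I = I_cm + md² = 1.2990 + 5.623 × 0.53510² = 2.9091 kg·m².
T = 2π√(2.9091/(5.623 × 9.809 × 0.53510)) = 1.973 s.

1.973 s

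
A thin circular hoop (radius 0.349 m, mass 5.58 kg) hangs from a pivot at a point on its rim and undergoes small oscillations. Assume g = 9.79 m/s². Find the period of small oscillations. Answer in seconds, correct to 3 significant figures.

I_cm = mr² = 0.6796 kg·m². The pivot is at distance d = 0.349 m from the centre of mass.
By the parallel-axis theorem, I = I_cm + md² = 0.6796 + 0.6796 = 1.359 kg·m².
T = 2π√(I/(mgd)) = 2π√(1.359/(5.58 × 9.79 × 0.349)) = 1.68 s.

1.68 s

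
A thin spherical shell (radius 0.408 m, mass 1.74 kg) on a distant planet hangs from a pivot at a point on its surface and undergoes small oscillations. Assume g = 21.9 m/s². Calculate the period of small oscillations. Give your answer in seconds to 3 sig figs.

1.11 s

I_cm = (2/3)mr² = 0.1931 kg·m². The pivot is at distance d = 0.408 m from the centre of mass.
By the parallel-axis theorem, I = I_cm + md² = 0.1931 + 0.2896 = 0.4827 kg·m².
T = 2π√(I/(mgd)) = 2π√(0.4827/(1.74 × 21.9 × 0.408)) = 1.11 s.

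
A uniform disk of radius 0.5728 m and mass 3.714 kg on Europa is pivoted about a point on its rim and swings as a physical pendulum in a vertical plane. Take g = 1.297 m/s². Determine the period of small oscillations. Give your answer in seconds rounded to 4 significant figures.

5.114 s

I_cm = ½mr² = 0.60928 kg·m². The pivot is at distance d = 0.5728 m from the centre of mass.
By the parallel-axis theorem, I = I_cm + md² = 0.60928 + 1.2186 = 1.8278 kg·m².
T = 2π√(I/(mgd)) = 2π√(1.8278/(3.714 × 1.297 × 0.5728)) = 5.114 s.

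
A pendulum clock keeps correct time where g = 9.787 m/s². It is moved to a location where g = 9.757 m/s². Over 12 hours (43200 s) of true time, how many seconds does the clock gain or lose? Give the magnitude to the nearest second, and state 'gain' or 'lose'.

lose 66 s

The clock's period scales as T ∝ 1/√g, so T'/T = √(9.787/9.757) = 1.00154.
In 43200 s of true time the clock registers 43200/1.00154 = 43133.7 s, so it loses 66 s.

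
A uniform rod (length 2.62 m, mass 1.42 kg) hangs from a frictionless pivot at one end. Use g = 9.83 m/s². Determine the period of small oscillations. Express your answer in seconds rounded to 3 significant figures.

For a physical pendulum T = 2π√(I/(mgd)), with d = 1.310 m from pivot to centre of mass.
I_cm = mL²/12 = 1.42 × 2.62²/12 = 0.8123 kg·m²; I = I_cm + md² = 0.8123 + 1.42 × 1.310² = 3.249 kg·m².
T = 2π√(3.249/(1.42 × 9.83 × 1.310)) = 2.65 s.

2.65 s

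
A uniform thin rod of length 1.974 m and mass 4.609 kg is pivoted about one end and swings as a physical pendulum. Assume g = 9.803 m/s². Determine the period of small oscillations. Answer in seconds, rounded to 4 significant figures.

For a physical pendulum T = 2π√(I/(mgd)), with d = 0.98700 m from pivot to centre of mass.
I_cm = mL²/12 = 4.609 × 1.974²/12 = 1.4966 kg·m²; I = I_cm + md² = 1.4966 + 4.609 × 0.98700² = 5.9866 kg·m².
T = 2π√(5.9866/(4.609 × 9.803 × 0.98700)) = 2.302 s.

2.302 s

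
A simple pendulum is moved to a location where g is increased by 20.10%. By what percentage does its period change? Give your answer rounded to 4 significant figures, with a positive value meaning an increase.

T ∝ 1/√g, so T'/T = 1/√(1.2010) = 0.91249.
Percentage change in T = (0.91249 − 1) × 100% = -8.751%.

-8.751%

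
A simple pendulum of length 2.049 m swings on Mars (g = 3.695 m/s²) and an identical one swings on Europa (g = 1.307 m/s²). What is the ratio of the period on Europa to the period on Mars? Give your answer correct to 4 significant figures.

1.681

T ∝ 1/√g, so T₂/T₁ = √(g₁/g₂) = √(3.695/1.307) = 1.681.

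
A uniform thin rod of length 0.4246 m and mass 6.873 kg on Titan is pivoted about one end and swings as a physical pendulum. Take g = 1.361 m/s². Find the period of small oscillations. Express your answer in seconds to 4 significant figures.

2.865 s

For a physical pendulum T = 2π√(I/(mgd)), with d = 0.21230 m from pivot to centre of mass.
I_cm = mL²/12 = 6.873 × 0.4246²/12 = 0.10326 kg·m²; I = I_cm + md² = 0.10326 + 6.873 × 0.21230² = 0.41303 kg·m².
T = 2π√(0.41303/(6.873 × 1.361 × 0.21230)) = 2.865 s.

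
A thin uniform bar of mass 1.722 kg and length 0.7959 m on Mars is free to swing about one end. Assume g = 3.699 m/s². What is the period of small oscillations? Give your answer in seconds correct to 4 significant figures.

For a physical pendulum T = 2π√(I/(mgd)), with d = 0.39795 m from pivot to centre of mass.
I_cm = mL²/12 = 1.722 × 0.7959²/12 = 0.090901 kg·m²; I = I_cm + md² = 0.090901 + 1.722 × 0.39795² = 0.36360 kg·m².
T = 2π√(0.36360/(1.722 × 3.699 × 0.39795)) = 2.380 s.

2.380 s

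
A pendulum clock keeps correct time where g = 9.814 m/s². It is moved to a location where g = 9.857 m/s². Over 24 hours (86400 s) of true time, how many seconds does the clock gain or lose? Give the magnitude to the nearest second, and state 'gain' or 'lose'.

gain 189 s

The clock's period scales as T ∝ 1/√g, so T'/T = √(9.814/9.857) = 0.997816.
In 86400 s of true time the clock registers 86400/0.997816 = 86589.1 s, so it gains 189 s.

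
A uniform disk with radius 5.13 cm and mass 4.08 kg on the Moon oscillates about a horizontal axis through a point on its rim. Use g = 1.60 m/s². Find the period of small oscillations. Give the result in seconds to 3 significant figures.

I_cm = ½mr² = 0.005369 kg·m². The pivot is at distance d = 0.0513 m from the centre of mass.
By the parallel-axis theorem, I = I_cm + md² = 0.005369 + 0.01074 = 0.01611 kg·m².
T = 2π√(I/(mgd)) = 2π√(0.01611/(4.08 × 1.60 × 0.0513)) = 1.38 s.

1.38 s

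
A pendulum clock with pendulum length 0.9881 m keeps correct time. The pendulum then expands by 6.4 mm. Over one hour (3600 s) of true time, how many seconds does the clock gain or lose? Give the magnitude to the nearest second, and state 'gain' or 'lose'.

T ∝ √L, so T'/T = √(0.99450/0.9881) = 1.00323.
In 3600 s of true time the clock registers 3600/1.00323 = 3588.4 s, so it loses 12 s.

lose 12 s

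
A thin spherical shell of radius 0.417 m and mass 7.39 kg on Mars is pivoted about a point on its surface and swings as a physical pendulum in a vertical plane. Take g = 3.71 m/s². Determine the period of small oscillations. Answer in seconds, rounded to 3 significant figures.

2.72 s

I_cm = (2/3)mr² = 0.8567 kg·m². The pivot is at distance d = 0.417 m from the centre of mass.
By the parallel-axis theorem, I = I_cm + md² = 0.8567 + 1.285 = 2.142 kg·m².
T = 2π√(I/(mgd)) = 2π√(2.142/(7.39 × 3.71 × 0.417)) = 2.72 s.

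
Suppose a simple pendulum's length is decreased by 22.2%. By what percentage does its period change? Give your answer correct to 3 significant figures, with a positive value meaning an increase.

-11.8%

T ∝ √L, so T'/T = √(0.7780) = 0.8820.
Percentage change in T = (0.8820 − 1) × 100% = -11.8%.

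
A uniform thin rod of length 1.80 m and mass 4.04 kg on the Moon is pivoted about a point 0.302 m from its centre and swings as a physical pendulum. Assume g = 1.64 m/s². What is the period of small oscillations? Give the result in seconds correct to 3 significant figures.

For a physical pendulum T = 2π√(I/(mgd)), with d = 0.3020 m from pivot to centre of mass.
I_cm = mL²/12 = 4.04 × 1.80²/12 = 1.091 kg·m²; I = I_cm + md² = 1.091 + 4.04 × 0.3020² = 1.459 kg·m².
T = 2π√(1.459/(4.04 × 1.64 × 0.3020)) = 5.37 s.

5.37 s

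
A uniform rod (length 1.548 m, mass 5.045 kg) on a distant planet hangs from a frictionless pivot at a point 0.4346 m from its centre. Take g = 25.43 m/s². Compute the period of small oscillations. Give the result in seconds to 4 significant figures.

For a physical pendulum T = 2π√(I/(mgd)), with d = 0.43460 m from pivot to centre of mass.
I_cm = mL²/12 = 5.045 × 1.548²/12 = 1.0074 kg·m²; I = I_cm + md² = 1.0074 + 5.045 × 0.43460² = 1.9603 kg·m².
T = 2π√(1.9603/(5.045 × 25.43 × 0.43460)) = 1.178 s.

1.178 s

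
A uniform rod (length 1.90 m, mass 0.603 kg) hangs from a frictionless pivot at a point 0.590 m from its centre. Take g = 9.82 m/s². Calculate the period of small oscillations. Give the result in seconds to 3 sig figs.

2.10 s

For a physical pendulum T = 2π√(I/(mgd)), with d = 0.5900 m from pivot to centre of mass.
I_cm = mL²/12 = 0.603 × 1.90²/12 = 0.1814 kg·m²; I = I_cm + md² = 0.1814 + 0.603 × 0.5900² = 0.3913 kg·m².
T = 2π√(0.3913/(0.603 × 9.82 × 0.5900)) = 2.10 s.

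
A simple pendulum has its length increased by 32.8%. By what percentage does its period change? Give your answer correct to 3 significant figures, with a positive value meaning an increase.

T ∝ √L, so T'/T = √(1.328) = 1.152.
Percentage change in T = (1.152 − 1) × 100% = 15.2%.

15.2%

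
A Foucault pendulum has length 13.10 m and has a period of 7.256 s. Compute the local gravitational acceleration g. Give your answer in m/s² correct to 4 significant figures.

9.823 m/s²

From T = 2π√(L/g), g = 4π²L/T² = 4π² × 13.10/7.2560² = 9.823 m/s².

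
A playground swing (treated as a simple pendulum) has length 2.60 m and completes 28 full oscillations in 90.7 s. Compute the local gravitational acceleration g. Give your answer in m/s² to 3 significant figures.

9.78 m/s²

T = 90.7/28 = 3.239 s.
From T = 2π√(L/g), g = 4π²L/T² = 4π² × 2.60/3.239² = 9.78 m/s².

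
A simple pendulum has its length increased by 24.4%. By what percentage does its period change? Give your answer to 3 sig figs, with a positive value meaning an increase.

T ∝ √L, so T'/T = √(1.244) = 1.115.
Percentage change in T = (1.115 − 1) × 100% = 11.5%.

11.5%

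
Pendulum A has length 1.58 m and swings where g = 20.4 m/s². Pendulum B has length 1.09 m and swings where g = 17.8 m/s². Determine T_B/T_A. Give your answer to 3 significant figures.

T = 2π√(L/g), so T_B/T_A = √((L_B/g_B)/(L_A/g_A)) = √((1.09/17.8)/(1.58/20.4)) = 0.889.

0.889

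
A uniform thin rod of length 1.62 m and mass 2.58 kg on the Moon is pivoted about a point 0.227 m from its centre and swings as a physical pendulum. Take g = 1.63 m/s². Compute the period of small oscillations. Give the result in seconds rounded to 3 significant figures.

For a physical pendulum T = 2π√(I/(mgd)), with d = 0.2270 m from pivot to centre of mass.
I_cm = mL²/12 = 2.58 × 1.62²/12 = 0.5642 kg·m²; I = I_cm + md² = 0.5642 + 2.58 × 0.2270² = 0.6972 kg·m².
T = 2π√(0.6972/(2.58 × 1.63 × 0.2270)) = 5.37 s.

5.37 s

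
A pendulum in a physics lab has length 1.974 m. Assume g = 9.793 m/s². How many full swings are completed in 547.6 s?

194

T = 2π√(L/g) = 2π√(1.974/9.793) = 2.8210 s.
Number of complete oscillations = ⌊547.6/2.8210⌋ = ⌊194.12⌋ = 194.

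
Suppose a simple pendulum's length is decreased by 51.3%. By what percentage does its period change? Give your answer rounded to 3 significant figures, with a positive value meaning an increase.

-30.2%

T ∝ √L, so T'/T = √(0.4870) = 0.6979.
Percentage change in T = (0.6979 − 1) × 100% = -30.2%.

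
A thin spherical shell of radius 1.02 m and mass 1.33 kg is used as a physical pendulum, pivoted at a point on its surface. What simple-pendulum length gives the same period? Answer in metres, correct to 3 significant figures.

1.70 m

The equivalent simple-pendulum length is L_eq = I/(md), where I is about the pivot and d = 1.020 m.
I_cm = (2/3)mR² = 0.9225 kg·m², so I = I_cm + md² = 0.9225 + 1.384 = 2.306 kg·m².
L_eq = 2.306/(1.33 × 1.020) = 1.70 m.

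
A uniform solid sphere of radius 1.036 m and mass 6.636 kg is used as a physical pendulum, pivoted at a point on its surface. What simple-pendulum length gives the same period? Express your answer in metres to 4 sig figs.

1.450 m

The equivalent simple-pendulum length is L_eq = I/(md), where I is about the pivot and d = 1.0360 m.
I_cm = (2/5)mR² = 2.8490 kg·m², so I = I_cm + md² = 2.8490 + 7.1224 = 9.9713 kg·m².
L_eq = 9.9713/(6.636 × 1.0360) = 1.450 m.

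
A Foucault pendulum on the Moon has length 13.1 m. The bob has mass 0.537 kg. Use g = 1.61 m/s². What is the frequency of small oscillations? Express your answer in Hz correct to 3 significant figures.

T = 2π√(L/g) = 2π√(13.1/1.61) = 17.92 s, so f = 1/T = 0.0558 Hz.

0.0558 Hz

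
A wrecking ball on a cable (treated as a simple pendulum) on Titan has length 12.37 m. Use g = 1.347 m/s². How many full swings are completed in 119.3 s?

6

T = 2π√(L/g) = 2π√(12.37/1.347) = 19.041 s.
Number of complete oscillations = ⌊119.3/19.041⌋ = ⌊6.2656⌋ = 6.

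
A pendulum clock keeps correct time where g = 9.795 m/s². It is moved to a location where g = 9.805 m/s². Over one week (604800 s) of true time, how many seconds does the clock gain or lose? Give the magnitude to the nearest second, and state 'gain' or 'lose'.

gain 309 s

The clock's period scales as T ∝ 1/√g, so T'/T = √(9.795/9.805) = 0.999490.
In 604800 s of true time the clock registers 604800/0.999490 = 605108.7 s, so it gains 309 s.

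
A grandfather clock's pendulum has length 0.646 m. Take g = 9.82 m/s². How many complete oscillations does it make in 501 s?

310

T = 2π√(L/g) = 2π√(0.646/9.82) = 1.612 s.
Number of complete oscillations = ⌊501/1.612⌋ = ⌊310.9⌋ = 310.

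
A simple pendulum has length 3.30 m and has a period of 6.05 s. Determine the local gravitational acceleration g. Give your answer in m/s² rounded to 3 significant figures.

From T = 2π√(L/g), g = 4π²L/T² = 4π² × 3.30/6.050² = 3.56 m/s².

3.56 m/s²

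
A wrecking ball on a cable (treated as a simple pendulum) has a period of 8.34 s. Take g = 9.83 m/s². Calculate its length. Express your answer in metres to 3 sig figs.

From T = 2π√(L/g), L = gT²/(4π²) = 9.83 × 8.340²/(4π²) = 17.3 m.

17.3 m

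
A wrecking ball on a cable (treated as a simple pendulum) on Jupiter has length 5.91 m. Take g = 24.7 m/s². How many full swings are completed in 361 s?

117

T = 2π√(L/g) = 2π√(5.91/24.7) = 3.073 s.
Number of complete oscillations = ⌊361/3.073⌋ = ⌊117.5⌋ = 117.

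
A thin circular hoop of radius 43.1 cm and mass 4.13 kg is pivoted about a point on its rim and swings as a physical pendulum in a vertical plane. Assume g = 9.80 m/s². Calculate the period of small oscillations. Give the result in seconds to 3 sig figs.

1.86 s

I_cm = mr² = 0.7672 kg·m². The pivot is at distance d = 0.431 m from the centre of mass.
By the parallel-axis theorem, I = I_cm + md² = 0.7672 + 0.7672 = 1.534 kg·m².
T = 2π√(I/(mgd)) = 2π√(1.534/(4.13 × 9.80 × 0.431)) = 1.86 s.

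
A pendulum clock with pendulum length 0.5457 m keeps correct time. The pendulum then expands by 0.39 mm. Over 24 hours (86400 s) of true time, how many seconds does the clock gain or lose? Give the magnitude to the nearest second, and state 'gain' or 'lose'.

lose 31 s

T ∝ √L, so T'/T = √(0.54609/0.5457) = 1.00036.
In 86400 s of true time the clock registers 86400/1.00036 = 86369.1 s, so it loses 31 s.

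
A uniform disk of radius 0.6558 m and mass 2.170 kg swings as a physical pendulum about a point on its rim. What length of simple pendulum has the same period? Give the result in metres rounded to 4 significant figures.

0.9837 m

The equivalent simple-pendulum length is L_eq = I/(md), where I is about the pivot and d = 0.65580 m.
I_cm = ½mR² = 0.46663 kg·m², so I = I_cm + md² = 0.46663 + 0.93326 = 1.3999 kg·m².
L_eq = 1.3999/(2.170 × 0.65580) = 0.9837 m.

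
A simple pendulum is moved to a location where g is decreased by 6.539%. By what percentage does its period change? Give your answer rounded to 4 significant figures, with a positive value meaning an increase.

3.439%

T ∝ 1/√g, so T'/T = 1/√(0.93461) = 1.0344.
Percentage change in T = (1.0344 − 1) × 100% = 3.439%.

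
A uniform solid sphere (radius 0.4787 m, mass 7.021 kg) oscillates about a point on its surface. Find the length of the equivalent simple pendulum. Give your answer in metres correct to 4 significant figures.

The equivalent simple-pendulum length is L_eq = I/(md), where I is about the pivot and d = 0.47870 m.
I_cm = (2/5)mR² = 0.64356 kg·m², so I = I_cm + md² = 0.64356 + 1.6089 = 2.2524 kg·m².
L_eq = 2.2524/(7.021 × 0.47870) = 0.6702 m.

0.6702 m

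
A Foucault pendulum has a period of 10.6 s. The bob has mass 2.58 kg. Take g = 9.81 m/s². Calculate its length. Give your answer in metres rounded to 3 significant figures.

27.9 m

From T = 2π√(L/g), L = gT²/(4π²) = 9.81 × 10.60²/(4π²) = 27.9 m.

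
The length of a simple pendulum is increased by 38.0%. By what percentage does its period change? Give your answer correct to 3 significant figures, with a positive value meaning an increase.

17.5%

T ∝ √L, so T'/T = √(1.380) = 1.175.
Percentage change in T = (1.175 − 1) × 100% = 17.5%.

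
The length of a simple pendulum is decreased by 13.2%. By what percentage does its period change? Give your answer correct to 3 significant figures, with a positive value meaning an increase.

T ∝ √L, so T'/T = √(0.8680) = 0.9317.
Percentage change in T = (0.9317 − 1) × 100% = -6.83%.

-6.83%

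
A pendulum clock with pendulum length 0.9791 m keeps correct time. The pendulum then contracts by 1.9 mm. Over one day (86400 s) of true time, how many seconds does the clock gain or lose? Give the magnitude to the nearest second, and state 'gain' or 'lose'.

T ∝ √L, so T'/T = √(0.97720/0.9791) = 0.999029.
In 86400 s of true time the clock registers 86400/0.999029 = 86484.0 s, so it gains 84 s.

gain 84 s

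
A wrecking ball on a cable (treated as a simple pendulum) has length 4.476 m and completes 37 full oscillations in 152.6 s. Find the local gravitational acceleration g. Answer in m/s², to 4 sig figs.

10.39 m/s²

T = 152.6/37 = 4.1243 s.
From T = 2π√(L/g), g = 4π²L/T² = 4π² × 4.476/4.1243² = 10.39 m/s².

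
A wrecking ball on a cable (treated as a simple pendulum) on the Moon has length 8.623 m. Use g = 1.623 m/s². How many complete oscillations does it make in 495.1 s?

34

T = 2π√(L/g) = 2π√(8.623/1.623) = 14.483 s.
Number of complete oscillations = ⌊495.1/14.483⌋ = ⌊34.186⌋ = 34.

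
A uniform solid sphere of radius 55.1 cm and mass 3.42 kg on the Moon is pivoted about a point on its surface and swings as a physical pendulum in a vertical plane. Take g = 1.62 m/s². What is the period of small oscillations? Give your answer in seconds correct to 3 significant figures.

4.34 s

I_cm = (2/5)mr² = 0.4153 kg·m². The pivot is at distance d = 0.551 m from the centre of mass.
By the parallel-axis theorem, I = I_cm + md² = 0.4153 + 1.038 = 1.454 kg·m².
T = 2π√(I/(mgd)) = 2π√(1.454/(3.42 × 1.62 × 0.551)) = 4.34 s.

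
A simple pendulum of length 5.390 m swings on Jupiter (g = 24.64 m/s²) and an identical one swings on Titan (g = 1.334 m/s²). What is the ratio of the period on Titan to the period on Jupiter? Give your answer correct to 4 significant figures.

T ∝ 1/√g, so T₂/T₁ = √(g₁/g₂) = √(24.64/1.334) = 4.298.

4.298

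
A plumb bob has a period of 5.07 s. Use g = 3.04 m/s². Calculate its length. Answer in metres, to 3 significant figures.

From T = 2π√(L/g), L = gT²/(4π²) = 3.04 × 5.070²/(4π²) = 1.98 m.

1.98 m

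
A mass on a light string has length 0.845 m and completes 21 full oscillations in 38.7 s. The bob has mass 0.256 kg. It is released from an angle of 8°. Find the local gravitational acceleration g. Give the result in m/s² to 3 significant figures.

T = 38.7/21 = 1.843 s.
From T = 2π√(L/g), g = 4π²L/T² = 4π² × 0.845/1.843² = 9.82 m/s².

9.82 m/s²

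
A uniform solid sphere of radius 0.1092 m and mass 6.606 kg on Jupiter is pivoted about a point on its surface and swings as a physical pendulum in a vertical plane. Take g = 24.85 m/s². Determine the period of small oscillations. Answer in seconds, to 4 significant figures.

I_cm = (2/5)mr² = 0.031510 kg·m². The pivot is at distance d = 0.1092 m from the centre of mass.
By the parallel-axis theorem, I = I_cm + md² = 0.031510 + 0.078774 = 0.11028 kg·m².
T = 2π√(I/(mgd)) = 2π√(0.11028/(6.606 × 24.85 × 0.1092)) = 0.4928 s.

0.4928 s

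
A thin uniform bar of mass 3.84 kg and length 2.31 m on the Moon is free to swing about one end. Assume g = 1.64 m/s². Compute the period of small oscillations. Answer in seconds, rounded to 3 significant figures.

For a physical pendulum T = 2π√(I/(mgd)), with d = 1.155 m from pivot to centre of mass.
I_cm = mL²/12 = 3.84 × 2.31²/12 = 1.708 kg·m²; I = I_cm + md² = 1.708 + 3.84 × 1.155² = 6.830 kg·m².
T = 2π√(6.830/(3.84 × 1.64 × 1.155)) = 6.09 s.

6.09 s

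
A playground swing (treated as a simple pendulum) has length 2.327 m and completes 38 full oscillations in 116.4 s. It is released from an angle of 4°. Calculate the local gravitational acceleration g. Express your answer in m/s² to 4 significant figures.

9.791 m/s²

T = 116.4/38 = 3.0632 s.
From T = 2π√(L/g), g = 4π²L/T² = 4π² × 2.327/3.0632² = 9.791 m/s².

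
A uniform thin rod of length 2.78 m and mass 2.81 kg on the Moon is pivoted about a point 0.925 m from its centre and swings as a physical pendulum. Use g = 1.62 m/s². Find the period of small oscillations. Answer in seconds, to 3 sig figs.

6.29 s

For a physical pendulum T = 2π√(I/(mgd)), with d = 0.9250 m from pivot to centre of mass.
I_cm = mL²/12 = 2.81 × 2.78²/12 = 1.810 kg·m²; I = I_cm + md² = 1.810 + 2.81 × 0.9250² = 4.214 kg·m².
T = 2π√(4.214/(2.81 × 1.62 × 0.9250)) = 6.29 s.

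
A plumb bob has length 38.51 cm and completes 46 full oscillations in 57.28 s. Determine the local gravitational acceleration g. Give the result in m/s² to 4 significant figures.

T = 57.28/46 = 1.2452 s.
From T = 2π√(L/g), g = 4π²L/T² = 4π² × 0.3851/1.2452² = 9.805 m/s².

9.805 m/s²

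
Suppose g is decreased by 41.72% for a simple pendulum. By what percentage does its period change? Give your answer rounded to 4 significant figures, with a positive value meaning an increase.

30.99%

T ∝ 1/√g, so T'/T = 1/√(0.58280) = 1.3099.
Percentage change in T = (1.3099 − 1) × 100% = 30.99%.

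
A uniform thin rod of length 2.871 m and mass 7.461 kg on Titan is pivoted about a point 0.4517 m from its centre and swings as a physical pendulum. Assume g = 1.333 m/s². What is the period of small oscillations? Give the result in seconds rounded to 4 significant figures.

For a physical pendulum T = 2π√(I/(mgd)), with d = 0.45170 m from pivot to centre of mass.
I_cm = mL²/12 = 7.461 × 2.871²/12 = 5.1249 kg·m²; I = I_cm + md² = 5.1249 + 7.461 × 0.45170² = 6.6472 kg·m².
T = 2π√(6.6472/(7.461 × 1.333 × 0.45170)) = 7.643 s.

7.643 s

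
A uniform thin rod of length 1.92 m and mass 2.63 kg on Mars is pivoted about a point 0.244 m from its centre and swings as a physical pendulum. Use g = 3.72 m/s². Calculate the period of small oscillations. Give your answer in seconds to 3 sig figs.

3.99 s

For a physical pendulum T = 2π√(I/(mgd)), with d = 0.2440 m from pivot to centre of mass.
I_cm = mL²/12 = 2.63 × 1.92²/12 = 0.8079 kg·m²; I = I_cm + md² = 0.8079 + 2.63 × 0.2440² = 0.9645 kg·m².
T = 2π√(0.9645/(2.63 × 3.72 × 0.2440)) = 3.99 s.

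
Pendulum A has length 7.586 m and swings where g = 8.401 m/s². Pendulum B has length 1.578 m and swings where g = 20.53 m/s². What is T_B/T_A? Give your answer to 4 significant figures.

T = 2π√(L/g), so T_B/T_A = √((L_B/g_B)/(L_A/g_A)) = √((1.578/20.53)/(7.586/8.401)) = 0.2918.

0.2918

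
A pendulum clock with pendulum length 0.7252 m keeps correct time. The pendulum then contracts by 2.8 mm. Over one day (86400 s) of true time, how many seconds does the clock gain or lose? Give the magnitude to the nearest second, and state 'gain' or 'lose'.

gain 167 s

T ∝ √L, so T'/T = √(0.72240/0.7252) = 0.998068.
In 86400 s of true time the clock registers 86400/0.998068 = 86567.3 s, so it gains 167 s.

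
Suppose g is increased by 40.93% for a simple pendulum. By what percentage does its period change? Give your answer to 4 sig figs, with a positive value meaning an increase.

T ∝ 1/√g, so T'/T = 1/√(1.4093) = 0.84236.
Percentage change in T = (0.84236 − 1) × 100% = -15.76%.

-15.76%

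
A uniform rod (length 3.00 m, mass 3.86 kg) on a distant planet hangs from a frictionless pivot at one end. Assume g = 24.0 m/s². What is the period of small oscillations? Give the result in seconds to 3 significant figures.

1.81 s

For a physical pendulum T = 2π√(I/(mgd)), with d = 1.500 m from pivot to centre of mass.
I_cm = mL²/12 = 3.86 × 3.00²/12 = 2.895 kg·m²; I = I_cm + md² = 2.895 + 3.86 × 1.500² = 11.58 kg·m².
T = 2π√(11.58/(3.86 × 24.0 × 1.500)) = 1.81 s.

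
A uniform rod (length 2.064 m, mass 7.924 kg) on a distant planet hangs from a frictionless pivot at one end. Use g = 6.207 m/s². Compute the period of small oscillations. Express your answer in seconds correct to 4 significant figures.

2.958 s

For a physical pendulum T = 2π√(I/(mgd)), with d = 1.0320 m from pivot to centre of mass.
I_cm = mL²/12 = 7.924 × 2.064²/12 = 2.8131 kg·m²; I = I_cm + md² = 2.8131 + 7.924 × 1.0320² = 11.252 kg·m².
T = 2π√(11.252/(7.924 × 6.207 × 1.0320)) = 2.958 s.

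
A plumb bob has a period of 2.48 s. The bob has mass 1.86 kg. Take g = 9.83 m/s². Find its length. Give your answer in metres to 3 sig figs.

1.53 m

From T = 2π√(L/g), L = gT²/(4π²) = 9.83 × 2.480²/(4π²) = 1.53 m.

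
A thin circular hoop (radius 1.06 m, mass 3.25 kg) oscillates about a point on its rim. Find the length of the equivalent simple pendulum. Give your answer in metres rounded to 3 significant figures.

The equivalent simple-pendulum length is L_eq = I/(md), where I is about the pivot and d = 1.060 m.
I_cm = mR² = 3.652 kg·m², so I = I_cm + md² = 3.652 + 3.652 = 7.303 kg·m².
L_eq = 7.303/(3.25 × 1.060) = 2.12 m.

2.12 m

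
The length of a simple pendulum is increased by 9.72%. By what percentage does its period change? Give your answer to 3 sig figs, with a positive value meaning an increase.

4.75%

T ∝ √L, so T'/T = √(1.097) = 1.047.
Percentage change in T = (1.047 − 1) × 100% = 4.75%.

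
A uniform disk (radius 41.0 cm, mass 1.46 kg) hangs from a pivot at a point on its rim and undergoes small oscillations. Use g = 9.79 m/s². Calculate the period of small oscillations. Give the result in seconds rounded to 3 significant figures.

1.57 s

I_cm = ½mr² = 0.1227 kg·m². The pivot is at distance d = 0.410 m from the centre of mass.
By the parallel-axis theorem, I = I_cm + md² = 0.1227 + 0.2454 = 0.3681 kg·m².
T = 2π√(I/(mgd)) = 2π√(0.3681/(1.46 × 9.79 × 0.410)) = 1.57 s.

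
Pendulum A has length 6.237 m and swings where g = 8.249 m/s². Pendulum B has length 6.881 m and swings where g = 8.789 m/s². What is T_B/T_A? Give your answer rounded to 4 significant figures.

1.018

T = 2π√(L/g), so T_B/T_A = √((L_B/g_B)/(L_A/g_A)) = √((6.881/8.789)/(6.237/8.249)) = 1.018.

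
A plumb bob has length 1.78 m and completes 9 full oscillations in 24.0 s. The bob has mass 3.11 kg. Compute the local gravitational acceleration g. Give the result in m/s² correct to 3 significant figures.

9.88 m/s²

T = 24.0/9 = 2.667 s.
From T = 2π√(L/g), g = 4π²L/T² = 4π² × 1.78/2.667² = 9.88 m/s².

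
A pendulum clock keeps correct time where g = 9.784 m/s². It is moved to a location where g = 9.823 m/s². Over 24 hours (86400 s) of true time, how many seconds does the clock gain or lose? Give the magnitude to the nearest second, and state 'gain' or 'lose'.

gain 172 s

The clock's period scales as T ∝ 1/√g, so T'/T = √(9.784/9.823) = 0.998013.
In 86400 s of true time the clock registers 86400/0.998013 = 86572.0 s, so it gains 172 s.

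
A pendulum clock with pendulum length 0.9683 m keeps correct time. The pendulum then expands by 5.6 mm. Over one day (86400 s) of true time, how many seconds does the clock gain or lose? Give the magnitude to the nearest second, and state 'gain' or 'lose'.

T ∝ √L, so T'/T = √(0.97390/0.9683) = 1.00289.
In 86400 s of true time the clock registers 86400/1.00289 = 86151.2 s, so it loses 249 s.

lose 249 s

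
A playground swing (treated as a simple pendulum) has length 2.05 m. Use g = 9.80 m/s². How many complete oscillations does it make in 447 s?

155

T = 2π√(L/g) = 2π√(2.05/9.80) = 2.874 s.
Number of complete oscillations = ⌊447/2.874⌋ = ⌊155.5⌋ = 155.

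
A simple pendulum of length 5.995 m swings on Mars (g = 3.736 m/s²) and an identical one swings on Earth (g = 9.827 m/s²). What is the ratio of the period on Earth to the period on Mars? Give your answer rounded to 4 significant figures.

0.6166

T ∝ 1/√g, so T₂/T₁ = √(g₁/g₂) = √(3.736/9.827) = 0.6166.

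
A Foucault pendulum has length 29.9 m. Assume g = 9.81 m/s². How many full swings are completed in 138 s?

12

T = 2π√(L/g) = 2π√(29.9/9.81) = 10.97 s.
Number of complete oscillations = ⌊138/10.97⌋ = ⌊12.58⌋ = 12.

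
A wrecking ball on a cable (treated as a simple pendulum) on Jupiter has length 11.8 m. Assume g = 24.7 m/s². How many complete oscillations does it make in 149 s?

34

T = 2π√(L/g) = 2π√(11.8/24.7) = 4.343 s.
Number of complete oscillations = ⌊149/4.343⌋ = ⌊34.31⌋ = 34.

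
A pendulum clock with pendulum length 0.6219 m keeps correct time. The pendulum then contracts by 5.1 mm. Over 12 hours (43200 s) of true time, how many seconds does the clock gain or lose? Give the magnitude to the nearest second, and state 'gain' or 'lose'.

gain 178 s

T ∝ √L, so T'/T = √(0.61680/0.6219) = 0.995891.
In 43200 s of true time the clock registers 43200/0.995891 = 43378.2 s, so it gains 178 s.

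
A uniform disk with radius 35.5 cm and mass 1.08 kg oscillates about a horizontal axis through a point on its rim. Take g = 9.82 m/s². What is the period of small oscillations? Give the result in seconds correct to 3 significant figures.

1.46 s

I_cm = ½mr² = 0.06805 kg·m². The pivot is at distance d = 0.355 m from the centre of mass.
By the parallel-axis theorem, I = I_cm + md² = 0.06805 + 0.1361 = 0.2042 kg·m².
T = 2π√(I/(mgd)) = 2π√(0.2042/(1.08 × 9.82 × 0.355)) = 1.46 s.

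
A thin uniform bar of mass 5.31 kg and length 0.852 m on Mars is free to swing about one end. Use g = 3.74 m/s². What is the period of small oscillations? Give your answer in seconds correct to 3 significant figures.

For a physical pendulum T = 2π√(I/(mgd)), with d = 0.4260 m from pivot to centre of mass.
I_cm = mL²/12 = 5.31 × 0.852²/12 = 0.3212 kg·m²; I = I_cm + md² = 0.3212 + 5.31 × 0.4260² = 1.285 kg·m².
T = 2π√(1.285/(5.31 × 3.74 × 0.4260)) = 2.45 s.

2.45 s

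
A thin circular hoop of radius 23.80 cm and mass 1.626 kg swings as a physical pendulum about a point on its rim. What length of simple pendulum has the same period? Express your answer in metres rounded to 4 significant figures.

The equivalent simple-pendulum length is L_eq = I/(md), where I is about the pivot and d = 0.23800 m.
I_cm = mR² = 0.092103 kg·m², so I = I_cm + md² = 0.092103 + 0.092103 = 0.18421 kg·m².
L_eq = 0.18421/(1.626 × 0.23800) = 0.4760 m.

0.4760 m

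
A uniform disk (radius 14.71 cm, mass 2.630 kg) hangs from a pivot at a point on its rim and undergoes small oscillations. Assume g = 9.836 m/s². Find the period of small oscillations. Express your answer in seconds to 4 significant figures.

I_cm = ½mr² = 0.028455 kg·m². The pivot is at distance d = 0.1471 m from the centre of mass.
By the parallel-axis theorem, I = I_cm + md² = 0.028455 + 0.056909 = 0.085364 kg·m².
T = 2π√(I/(mgd)) = 2π√(0.085364/(2.630 × 9.836 × 0.1471)) = 0.9411 s.

0.9411 s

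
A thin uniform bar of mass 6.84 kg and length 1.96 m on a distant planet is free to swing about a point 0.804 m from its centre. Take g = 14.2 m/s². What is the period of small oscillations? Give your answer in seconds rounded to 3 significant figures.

1.83 s

For a physical pendulum T = 2π√(I/(mgd)), with d = 0.8040 m from pivot to centre of mass.
I_cm = mL²/12 = 6.84 × 1.96²/12 = 2.190 kg·m²; I = I_cm + md² = 2.190 + 6.84 × 0.8040² = 6.611 kg·m².
T = 2π√(6.611/(6.84 × 14.2 × 0.8040)) = 1.83 s.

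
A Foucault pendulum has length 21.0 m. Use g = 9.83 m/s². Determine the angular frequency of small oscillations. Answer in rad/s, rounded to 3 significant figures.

ω = √(g/L) = √(9.83/21.0) = 0.684 rad/s.

0.684 rad/s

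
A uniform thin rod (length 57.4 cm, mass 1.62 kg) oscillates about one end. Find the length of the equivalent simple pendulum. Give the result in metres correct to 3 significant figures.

0.383 m

The equivalent simple-pendulum length is L_eq = I/(md), where I is about the pivot and d = 0.2870 m.
I_cm = (1/12)mL² = 0.04448 kg·m², so I = I_cm + md² = 0.04448 + 0.1334 = 0.1779 kg·m².
L_eq = 0.1779/(1.62 × 0.2870) = 0.383 m.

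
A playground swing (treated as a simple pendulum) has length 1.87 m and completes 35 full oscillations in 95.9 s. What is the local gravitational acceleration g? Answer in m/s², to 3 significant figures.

T = 95.9/35 = 2.740 s.
From T = 2π√(L/g), g = 4π²L/T² = 4π² × 1.87/2.740² = 9.83 m/s².

9.83 m/s²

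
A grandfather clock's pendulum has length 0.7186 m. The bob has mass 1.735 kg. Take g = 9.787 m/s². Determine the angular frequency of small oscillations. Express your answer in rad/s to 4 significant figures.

3.690 rad/s

ω = √(g/L) = √(9.787/0.7186) = 3.690 rad/s.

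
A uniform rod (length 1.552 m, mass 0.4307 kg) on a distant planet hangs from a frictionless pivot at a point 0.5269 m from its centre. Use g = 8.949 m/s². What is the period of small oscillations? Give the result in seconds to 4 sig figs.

For a physical pendulum T = 2π√(I/(mgd)), with d = 0.52690 m from pivot to centre of mass.
I_cm = mL²/12 = 0.4307 × 1.552²/12 = 0.086452 kg·m²; I = I_cm + md² = 0.086452 + 0.4307 × 0.52690² = 0.20602 kg·m².
T = 2π√(0.20602/(0.4307 × 8.949 × 0.52690)) = 2.001 s.

2.001 s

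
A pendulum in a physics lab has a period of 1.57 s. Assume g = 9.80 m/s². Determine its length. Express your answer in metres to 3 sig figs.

From T = 2π√(L/g), L = gT²/(4π²) = 9.80 × 1.570²/(4π²) = 0.612 m.

0.612 m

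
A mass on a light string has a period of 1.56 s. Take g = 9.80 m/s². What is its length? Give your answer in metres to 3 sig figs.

0.604 m

From T = 2π√(L/g), L = gT²/(4π²) = 9.80 × 1.560²/(4π²) = 0.604 m.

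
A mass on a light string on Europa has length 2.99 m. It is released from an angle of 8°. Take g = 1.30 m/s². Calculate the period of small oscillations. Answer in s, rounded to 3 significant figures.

T = 2π√(L/g) = 2π√(2.99/1.30) = 2π × 1.517 = 9.53 s.

9.53 s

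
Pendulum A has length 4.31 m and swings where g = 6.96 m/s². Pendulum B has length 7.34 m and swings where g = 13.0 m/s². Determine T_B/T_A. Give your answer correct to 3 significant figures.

T = 2π√(L/g), so T_B/T_A = √((L_B/g_B)/(L_A/g_A)) = √((7.34/13.0)/(4.31/6.96)) = 0.955.

0.955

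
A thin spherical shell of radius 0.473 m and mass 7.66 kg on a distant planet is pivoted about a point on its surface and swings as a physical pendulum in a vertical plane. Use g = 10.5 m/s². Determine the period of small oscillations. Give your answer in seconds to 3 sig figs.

1.72 s

I_cm = (2/3)mr² = 1.143 kg·m². The pivot is at distance d = 0.473 m from the centre of mass.
By the parallel-axis theorem, I = I_cm + md² = 1.143 + 1.714 = 2.856 kg·m².
T = 2π√(I/(mgd)) = 2π√(2.856/(7.66 × 10.5 × 0.473)) = 1.72 s.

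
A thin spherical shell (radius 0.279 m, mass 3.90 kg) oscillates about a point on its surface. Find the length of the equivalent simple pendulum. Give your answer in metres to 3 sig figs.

0.465 m

The equivalent simple-pendulum length is L_eq = I/(md), where I is about the pivot and d = 0.2790 m.
I_cm = (2/3)mR² = 0.2024 kg·m², so I = I_cm + md² = 0.2024 + 0.3036 = 0.5060 kg·m².
L_eq = 0.5060/(3.90 × 0.2790) = 0.465 m.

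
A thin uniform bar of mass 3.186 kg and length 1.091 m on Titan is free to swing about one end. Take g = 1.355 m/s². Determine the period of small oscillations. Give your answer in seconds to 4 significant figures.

For a physical pendulum T = 2π√(I/(mgd)), with d = 0.54550 m from pivot to centre of mass.
I_cm = mL²/12 = 3.186 × 1.091²/12 = 0.31602 kg·m²; I = I_cm + md² = 0.31602 + 3.186 × 0.54550² = 1.2641 kg·m².
T = 2π√(1.2641/(3.186 × 1.355 × 0.54550)) = 4.603 s.

4.603 s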